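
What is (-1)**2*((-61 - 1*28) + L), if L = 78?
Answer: -11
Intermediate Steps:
(-1)**2*((-61 - 1*28) + L) = (-1)**2*((-61 - 1*28) + 78) = 1*((-61 - 28) + 78) = 1*(-89 + 78) = 1*(-11) = -11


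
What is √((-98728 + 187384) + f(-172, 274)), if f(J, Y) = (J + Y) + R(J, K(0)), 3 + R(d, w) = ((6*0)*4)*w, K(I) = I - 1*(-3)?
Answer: √88755 ≈ 297.92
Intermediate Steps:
K(I) = 3 + I (K(I) = I + 3 = 3 + I)
R(d, w) = -3 (R(d, w) = -3 + ((6*0)*4)*w = -3 + (0*4)*w = -3 + 0*w = -3 + 0 = -3)
f(J, Y) = -3 + J + Y (f(J, Y) = (J + Y) - 3 = -3 + J + Y)
√((-98728 + 187384) + f(-172, 274)) = √((-98728 + 187384) + (-3 - 172 + 274)) = √(88656 + 99) = √88755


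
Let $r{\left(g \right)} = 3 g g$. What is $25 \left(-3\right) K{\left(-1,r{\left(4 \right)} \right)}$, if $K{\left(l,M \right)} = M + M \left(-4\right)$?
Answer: $10800$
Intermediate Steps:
$r{\left(g \right)} = 3 g^{2}$
$K{\left(l,M \right)} = - 3 M$ ($K{\left(l,M \right)} = M - 4 M = - 3 M$)
$25 \left(-3\right) K{\left(-1,r{\left(4 \right)} \right)} = 25 \left(-3\right) \left(- 3 \cdot 3 \cdot 4^{2}\right) = - 75 \left(- 3 \cdot 3 \cdot 16\right) = - 75 \left(\left(-3\right) 48\right) = \left(-75\right) \left(-144\right) = 10800$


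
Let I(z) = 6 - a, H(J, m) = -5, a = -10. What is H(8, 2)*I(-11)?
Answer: -80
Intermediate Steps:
I(z) = 16 (I(z) = 6 - 1*(-10) = 6 + 10 = 16)
H(8, 2)*I(-11) = -5*16 = -80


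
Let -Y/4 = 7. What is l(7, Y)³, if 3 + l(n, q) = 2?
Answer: -1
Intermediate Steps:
Y = -28 (Y = -4*7 = -28)
l(n, q) = -1 (l(n, q) = -3 + 2 = -1)
l(7, Y)³ = (-1)³ = -1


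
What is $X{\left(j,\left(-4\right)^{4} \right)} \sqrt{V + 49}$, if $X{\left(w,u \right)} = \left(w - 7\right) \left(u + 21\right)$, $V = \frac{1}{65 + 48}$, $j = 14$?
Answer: $\frac{1939 \sqrt{625794}}{113} \approx 13574.0$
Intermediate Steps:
$V = \frac{1}{113} \approx 0.0088496$
$X{\left(w,u \right)} = \left(-7 + w\right) \left(21 + u\right)$
$X{\left(j,\left(-4\right)^{4} \right)} \sqrt{V + 49} = \left(-147 - 7 \left(-4\right)^{4} + 21 \cdot 14 + \left(-4\right)^{4} \cdot 14\right) \sqrt{\frac{1}{113} + 49} = \left(-147 - 1792 + 294 + 256 \cdot 14\right) \sqrt{\frac{5538}{113}} = \left(-147 - 1792 + 294 + 3584\right) \frac{\sqrt{625794}}{113} = 1939 \frac{\sqrt{625794}}{113} = \frac{1939 \sqrt{625794}}{113}$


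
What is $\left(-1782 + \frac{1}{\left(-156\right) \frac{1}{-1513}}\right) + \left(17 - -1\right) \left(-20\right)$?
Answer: $- \frac{332639}{156} \approx -2132.3$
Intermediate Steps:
$\left(-1782 + \frac{1}{\left(-156\right) \frac{1}{-1513}}\right) + \left(17 - -1\right) \left(-20\right) = \left(-1782 + \frac{1}{\left(-156\right) \left(- \frac{1}{1513}\right)}\right) + \left(17 + \left(-12 + 13\right)\right) \left(-20\right) = \left(-1782 + \frac{1}{\frac{156}{1513}}\right) + \left(17 + 1\right) \left(-20\right) = \left(-1782 + \frac{1513}{156}\right) + 18 \left(-20\right) = - \frac{276479}{156} - 360 = - \frac{332639}{156}$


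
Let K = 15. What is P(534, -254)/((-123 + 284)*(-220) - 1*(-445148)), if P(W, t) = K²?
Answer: 75/136576 ≈ 0.00054915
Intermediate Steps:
P(W, t) = 225 (P(W, t) = 15² = 225)
P(534, -254)/((-123 + 284)*(-220) - 1*(-445148)) = 225/((-123 + 284)*(-220) - 1*(-445148)) = 225/(161*(-220) + 445148) = 225/(-35420 + 445148) = 225/409728 = 225*(1/409728) = 75/136576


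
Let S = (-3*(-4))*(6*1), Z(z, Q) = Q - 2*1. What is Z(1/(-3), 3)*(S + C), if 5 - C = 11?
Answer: 66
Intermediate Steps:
C = -6 (C = 5 - 1*11 = 5 - 11 = -6)
Z(z, Q) = -2 + Q (Z(z, Q) = Q - 2 = -2 + Q)
S = 72 (S = 12*6 = 72)
Z(1/(-3), 3)*(S + C) = (-2 + 3)*(72 - 6) = 1*66 = 66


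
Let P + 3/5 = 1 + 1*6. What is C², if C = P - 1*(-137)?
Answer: 514089/25 ≈ 20564.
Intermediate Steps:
P = 32/5 (P = -⅗ + (1 + 1*6) = -⅗ + (1 + 6) = -⅗ + 7 = 32/5 ≈ 6.4000)
C = 717/5 (C = 32/5 - 1*(-137) = 32/5 + 137 = 717/5 ≈ 143.40)
C² = (717/5)² = 514089/25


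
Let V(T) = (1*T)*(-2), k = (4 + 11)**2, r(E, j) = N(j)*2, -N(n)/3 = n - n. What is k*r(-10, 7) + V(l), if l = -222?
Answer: 444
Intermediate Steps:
N(n) = 0 (N(n) = -3*(n - n) = -3*0 = 0)
r(E, j) = 0 (r(E, j) = 0*2 = 0)
k = 225 (k = 15**2 = 225)
V(T) = -2*T (V(T) = T*(-2) = -2*T)
k*r(-10, 7) + V(l) = 225*0 - 2*(-222) = 0 + 444 = 444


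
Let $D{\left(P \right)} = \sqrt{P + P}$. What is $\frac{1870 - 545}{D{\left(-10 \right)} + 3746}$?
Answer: $\frac{2481725}{7016268} - \frac{1325 i \sqrt{5}}{7016268} \approx 0.35371 - 0.00042227 i$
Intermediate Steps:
$D{\left(P \right)} = \sqrt{2} \sqrt{P}$ ($D{\left(P \right)} = \sqrt{2 P} = \sqrt{2} \sqrt{P}$)
$\frac{1870 - 545}{D{\left(-10 \right)} + 3746} = \frac{1870 - 545}{\sqrt{2} \sqrt{-10} + 3746} = \frac{1325}{\sqrt{2} i \sqrt{10} + 3746} = \frac{1325}{2 i \sqrt{5} + 3746} = \frac{1325}{3746 + 2 i \sqrt{5}}$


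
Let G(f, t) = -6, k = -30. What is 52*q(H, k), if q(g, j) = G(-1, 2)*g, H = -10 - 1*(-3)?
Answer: 2184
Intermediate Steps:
H = -7 (H = -10 + 3 = -7)
q(g, j) = -6*g
52*q(H, k) = 52*(-6*(-7)) = 52*42 = 2184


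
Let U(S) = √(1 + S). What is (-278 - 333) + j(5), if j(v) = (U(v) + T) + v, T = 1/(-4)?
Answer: -2425/4 + √6 ≈ -603.80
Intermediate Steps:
T = -¼ ≈ -0.25000
j(v) = -¼ + v + √(1 + v) (j(v) = (√(1 + v) - ¼) + v = (-¼ + √(1 + v)) + v = -¼ + v + √(1 + v))
(-278 - 333) + j(5) = (-278 - 333) + (-¼ + 5 + √(1 + 5)) = -611 + (-¼ + 5 + √6) = -611 + (19/4 + √6) = -2425/4 + √6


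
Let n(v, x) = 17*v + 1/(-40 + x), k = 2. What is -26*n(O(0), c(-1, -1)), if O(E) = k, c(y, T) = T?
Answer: -36218/41 ≈ -883.37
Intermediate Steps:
O(E) = 2
n(v, x) = 1/(-40 + x) + 17*v
-26*n(O(0), c(-1, -1)) = -26*(1 - 680*2 + 17*2*(-1))/(-40 - 1) = -26*(1 - 1360 - 34)/(-41) = -(-26)*(-1393)/41 = -26*1393/41 = -36218/41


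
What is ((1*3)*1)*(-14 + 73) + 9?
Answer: 186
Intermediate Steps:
((1*3)*1)*(-14 + 73) + 9 = (3*1)*59 + 9 = 3*59 + 9 = 177 + 9 = 186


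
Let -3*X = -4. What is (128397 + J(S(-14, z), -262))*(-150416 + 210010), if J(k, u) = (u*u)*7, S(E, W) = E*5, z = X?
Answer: 36287084570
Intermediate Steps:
X = 4/3 (X = -⅓*(-4) = 4/3 ≈ 1.3333)
z = 4/3 ≈ 1.3333
S(E, W) = 5*E
J(k, u) = 7*u² (J(k, u) = u²*7 = 7*u²)
(128397 + J(S(-14, z), -262))*(-150416 + 210010) = (128397 + 7*(-262)²)*(-150416 + 210010) = (128397 + 7*68644)*59594 = (128397 + 480508)*59594 = 608905*59594 = 36287084570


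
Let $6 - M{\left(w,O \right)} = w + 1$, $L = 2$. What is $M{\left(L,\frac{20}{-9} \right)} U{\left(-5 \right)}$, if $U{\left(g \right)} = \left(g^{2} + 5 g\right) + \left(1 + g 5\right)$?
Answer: $-72$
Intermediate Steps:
$U{\left(g \right)} = 1 + g^{2} + 10 g$ ($U{\left(g \right)} = \left(g^{2} + 5 g\right) + \left(1 + 5 g\right) = 1 + g^{2} + 10 g$)
$M{\left(w,O \right)} = 5 - w$ ($M{\left(w,O \right)} = 6 - \left(w + 1\right) = 6 - \left(1 + w\right) = 5 - w$)
$M{\left(L,\frac{20}{-9} \right)} U{\left(-5 \right)} = \left(5 - 2\right) \left(1 + \left(-5\right)^{2} + 10 \left(-5\right)\right) = \left(5 - 2\right) \left(1 + 25 - 50\right) = 3 \left(-24\right) = -72$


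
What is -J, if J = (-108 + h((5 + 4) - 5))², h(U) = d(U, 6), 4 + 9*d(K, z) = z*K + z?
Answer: -894916/81 ≈ -11048.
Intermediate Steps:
d(K, z) = -4/9 + z/9 + K*z/9 (d(K, z) = -4/9 + (z*K + z)/9 = -4/9 + (K*z + z)/9 = -4/9 + (z + K*z)/9 = -4/9 + (z/9 + K*z/9) = -4/9 + z/9 + K*z/9)
h(U) = 2/9 + 2*U/3 (h(U) = -4/9 + (⅑)*6 + (⅑)*U*6 = -4/9 + ⅔ + 2*U/3 = 2/9 + 2*U/3)
J = 894916/81 (J = (-108 + (2/9 + 2*((5 + 4) - 5)/3))² = (-108 + (2/9 + 2*(9 - 5)/3))² = (-108 + (2/9 + (⅔)*4))² = (-108 + (2/9 + 8/3))² = (-108 + 26/9)² = (-946/9)² = 894916/81 ≈ 11048.)
-J = -1*894916/81 = -894916/81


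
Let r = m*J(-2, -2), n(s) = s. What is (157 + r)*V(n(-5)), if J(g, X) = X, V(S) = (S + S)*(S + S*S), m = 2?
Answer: -30600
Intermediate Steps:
V(S) = 2*S*(S + S²) (V(S) = (2*S)*(S + S²) = 2*S*(S + S²))
r = -4 (r = 2*(-2) = -4)
(157 + r)*V(n(-5)) = (157 - 4)*(2*(-5)²*(1 - 5)) = 153*(2*25*(-4)) = 153*(-200) = -30600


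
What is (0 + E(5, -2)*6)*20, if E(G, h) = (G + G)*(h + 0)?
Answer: -2400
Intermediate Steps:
E(G, h) = 2*G*h (E(G, h) = (2*G)*h = 2*G*h)
(0 + E(5, -2)*6)*20 = (0 + (2*5*(-2))*6)*20 = (0 - 20*6)*20 = (0 - 120)*20 = -120*20 = -2400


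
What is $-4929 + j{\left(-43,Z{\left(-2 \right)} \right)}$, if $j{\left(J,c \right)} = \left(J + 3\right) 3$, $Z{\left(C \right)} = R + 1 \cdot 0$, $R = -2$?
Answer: $-5049$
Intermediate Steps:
$Z{\left(C \right)} = -2$ ($Z{\left(C \right)} = -2 + 1 \cdot 0 = -2 + 0 = -2$)
$j{\left(J,c \right)} = 9 + 3 J$ ($j{\left(J,c \right)} = \left(3 + J\right) 3 = 9 + 3 J$)
$-4929 + j{\left(-43,Z{\left(-2 \right)} \right)} = -4929 + \left(9 + 3 \left(-43\right)\right) = -4929 + \left(9 - 129\right) = -4929 - 120 = -5049$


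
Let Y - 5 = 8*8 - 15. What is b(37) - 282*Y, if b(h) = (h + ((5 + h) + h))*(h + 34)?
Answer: -6992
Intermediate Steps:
Y = 54 (Y = 5 + (8*8 - 15) = 5 + (64 - 15) = 5 + 49 = 54)
b(h) = (5 + 3*h)*(34 + h) (b(h) = (h + (5 + 2*h))*(34 + h) = (5 + 3*h)*(34 + h))
b(37) - 282*Y = (170 + 3*37² + 107*37) - 282*54 = (170 + 3*1369 + 3959) - 15228 = (170 + 4107 + 3959) - 15228 = 8236 - 15228 = -6992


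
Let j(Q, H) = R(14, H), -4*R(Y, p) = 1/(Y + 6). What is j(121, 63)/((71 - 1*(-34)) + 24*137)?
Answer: -1/271440 ≈ -3.6841e-6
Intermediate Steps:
R(Y, p) = -1/(4*(6 + Y)) (R(Y, p) = -1/(4*(Y + 6)) = -1/(4*(6 + Y)))
j(Q, H) = -1/80 (j(Q, H) = -1/(24 + 4*14) = -1/(24 + 56) = -1/80)
j(121, 63)/((71 - 1*(-34)) + 24*137) = -1/(80*((71 - 1*(-34)) + 24*137)) = -1/(80*((71 + 34) + 3288)) = -1/(80*(105 + 3288)) = -1/80/3393 = -1/80*1/3393 = -1/271440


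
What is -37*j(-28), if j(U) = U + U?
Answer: 2072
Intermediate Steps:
j(U) = 2*U
-37*j(-28) = -74*(-28) = -37*(-56) = 2072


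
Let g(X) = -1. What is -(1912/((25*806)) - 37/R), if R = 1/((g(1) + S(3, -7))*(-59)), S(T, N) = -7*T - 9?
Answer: 681804519/10075 ≈ 67673.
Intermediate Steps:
S(T, N) = -9 - 7*T
R = 1/1829 (R = 1/((-1 + (-9 - 7*3))*(-59)) = 1/((-1 + (-9 - 21))*(-59)) = 1/((-1 - 30)*(-59)) = 1/(-31*(-59)) = 1/1829 ≈ 0.00054675)
-(1912/((25*806)) - 37/R) = -(1912/((25*806)) - 37/1/1829) = -(1912/20150 - 37*1829) = -(1912*(1/20150) - 67673) = -(956/10075 - 67673) = -1*(-681804519/10075) = 681804519/10075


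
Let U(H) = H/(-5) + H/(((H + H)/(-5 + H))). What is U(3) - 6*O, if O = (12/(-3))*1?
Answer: 112/5 ≈ 22.400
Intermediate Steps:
O = -4 (O = (12*(-⅓))*1 = -4*1 = -4)
U(H) = -5/2 + 3*H/10 (U(H) = H*(-⅕) + H/(((2*H)/(-5 + H))) = -H/5 + H/((2*H/(-5 + H))) = -H/5 + H*((-5 + H)/(2*H)) = -H/5 + (-5/2 + H/2) = -5/2 + 3*H/10)
U(3) - 6*O = (-5/2 + (3/10)*3) - 6*(-4) = (-5/2 + 9/10) + 24 = -8/5 + 24 = 112/5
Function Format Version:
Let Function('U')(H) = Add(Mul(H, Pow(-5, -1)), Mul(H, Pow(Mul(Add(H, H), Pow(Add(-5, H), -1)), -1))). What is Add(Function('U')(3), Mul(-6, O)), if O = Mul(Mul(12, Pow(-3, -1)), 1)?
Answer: Rational(112, 5) ≈ 22.400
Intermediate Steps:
O = -4 (O = Mul(Mul(12, Rational(-1, 3)), 1) = Mul(-4, 1) = -4)
Function('U')(H) = Add(Rational(-5, 2), Mul(Rational(3, 10), H)) (Function('U')(H) = Add(Mul(H, Rational(-1, 5)), Mul(H, Pow(Mul(Mul(2, H), Pow(Add(-5, H), -1)), -1))) = Add(Mul(Rational(-1, 5), H), Mul(H, Pow(Mul(2, H, Pow(Add(-5, H), -1)), -1))) = Add(Mul(Rational(-1, 5), H), Mul(H, Mul(Rational(1, 2), Pow(H, -1), Add(-5, H)))) = Add(Mul(Rational(-1, 5), H), Add(Rational(-5, 2), Mul(Rational(1, 2), H))) = Add(Rational(-5, 2), Mul(Rational(3, 10), H)))
Add(Function('U')(3), Mul(-6, O)) = Add(Add(Rational(-5, 2), Mul(Rational(3, 10), 3)), Mul(-6, -4)) = Add(Add(Rational(-5, 2), Rational(9, 10)), 24) = Add(Rational(-8, 5), 24) = Rational(112, 5)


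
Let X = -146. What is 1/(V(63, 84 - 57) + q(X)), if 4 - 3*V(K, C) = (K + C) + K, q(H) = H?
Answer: -3/587 ≈ -0.0051107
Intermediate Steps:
V(K, C) = 4/3 - 2*K/3 - C/3 (V(K, C) = 4/3 - ((K + C) + K)/3 = 4/3 - ((C + K) + K)/3 = 4/3 - (C + 2*K)/3 = 4/3 + (-2*K/3 - C/3) = 4/3 - 2*K/3 - C/3)
1/(V(63, 84 - 57) + q(X)) = 1/((4/3 - 2/3*63 - (84 - 57)/3) - 146) = 1/((4/3 - 42 - 1/3*27) - 146) = 1/((4/3 - 42 - 9) - 146) = 1/(-149/3 - 146) = 1/(-587/3) = -3/587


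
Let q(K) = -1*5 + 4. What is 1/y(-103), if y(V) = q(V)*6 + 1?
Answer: -⅕ ≈ -0.20000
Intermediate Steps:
q(K) = -1 (q(K) = -5 + 4 = -1)
y(V) = -5 (y(V) = -1*6 + 1 = -6 + 1 = -5)
1/y(-103) = 1/(-5) = -⅕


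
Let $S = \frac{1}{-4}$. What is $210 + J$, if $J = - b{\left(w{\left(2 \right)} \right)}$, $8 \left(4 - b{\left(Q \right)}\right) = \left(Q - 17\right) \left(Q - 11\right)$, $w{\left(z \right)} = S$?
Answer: $\frac{29473}{128} \approx 230.26$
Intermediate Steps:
$S = - \frac{1}{4} \approx -0.25$
$w{\left(z \right)} = - \frac{1}{4}$
$b{\left(Q \right)} = 4 - \frac{\left(-17 + Q\right) \left(-11 + Q\right)}{8}$ ($b{\left(Q \right)} = 4 - \frac{\left(Q - 17\right) \left(Q - 11\right)}{8} = 4 - \frac{\left(-17 + Q\right) \left(-11 + Q\right)}{8}$)
$J = \frac{2593}{128}$ ($J = - (- \frac{155}{8} - \frac{\left(- \frac{1}{4}\right)^{2}}{8} + \frac{7}{2} \left(- \frac{1}{4}\right)) = - (- \frac{155}{8} - \frac{1}{128} - \frac{7}{8}) = \left(-1\right) \left(- \frac{2593}{128}\right) = \frac{2593}{128} \approx 20.258$)
$210 + J = 210 + \frac{2593}{128} = \frac{29473}{128}$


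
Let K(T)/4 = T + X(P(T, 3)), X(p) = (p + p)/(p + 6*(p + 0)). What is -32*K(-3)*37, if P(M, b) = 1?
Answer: 89984/7 ≈ 12855.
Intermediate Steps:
X(p) = 2/7 (X(p) = (2*p)/(p + 6*p) = (2*p)/((7*p)) = (2*p)*(1/(7*p)) = 2/7)
K(T) = 8/7 + 4*T (K(T) = 4*(T + 2/7) = 4*(2/7 + T) = 8/7 + 4*T)
-32*K(-3)*37 = -32*(8/7 + 4*(-3))*37 = -32*(8/7 - 12)*37 = -32*(-76/7)*37 = (2432/7)*37 = 89984/7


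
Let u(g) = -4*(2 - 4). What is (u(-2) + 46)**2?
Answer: 2916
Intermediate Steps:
u(g) = 8 (u(g) = -4*(-2) = 8)
(u(-2) + 46)**2 = (8 + 46)**2 = 54**2 = 2916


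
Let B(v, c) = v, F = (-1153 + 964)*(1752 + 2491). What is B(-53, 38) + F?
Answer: -801980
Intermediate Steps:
F = -801927 (F = -189*4243 = -801927)
B(-53, 38) + F = -53 - 801927 = -801980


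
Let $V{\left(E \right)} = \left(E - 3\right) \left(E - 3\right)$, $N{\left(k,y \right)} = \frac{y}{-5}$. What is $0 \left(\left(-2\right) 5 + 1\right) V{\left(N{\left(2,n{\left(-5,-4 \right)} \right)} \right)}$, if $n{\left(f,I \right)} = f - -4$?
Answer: $0$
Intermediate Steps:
$n{\left(f,I \right)} = 4 + f$ ($n{\left(f,I \right)} = f + 4 = 4 + f$)
$N{\left(k,y \right)} = - \frac{y}{5}$ ($N{\left(k,y \right)} = y \left(- \frac{1}{5}\right) = - \frac{y}{5}$)
$V{\left(E \right)} = \left(-3 + E\right)^{2}$ ($V{\left(E \right)} = \left(-3 + E\right) \left(-3 + E\right) = \left(-3 + E\right)^{2}$)
$0 \left(\left(-2\right) 5 + 1\right) V{\left(N{\left(2,n{\left(-5,-4 \right)} \right)} \right)} = 0 \left(\left(-2\right) 5 + 1\right) \left(-3 - \frac{4 - 5}{5}\right)^{2} = 0 \left(-10 + 1\right) \left(-3 - - \frac{1}{5}\right)^{2} = 0 \left(-9\right) \left(-3 + \frac{1}{5}\right)^{2} = 0 \left(- \frac{14}{5}\right)^{2} = 0 \cdot \frac{196}{25} = 0$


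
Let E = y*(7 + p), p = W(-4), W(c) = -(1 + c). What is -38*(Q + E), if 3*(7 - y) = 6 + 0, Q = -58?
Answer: 304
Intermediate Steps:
W(c) = -1 - c
y = 5 (y = 7 - (6 + 0)/3 = 7 - ⅓*6 = 7 - 2 = 5)
p = 3 (p = -1 - 1*(-4) = -1 + 4 = 3)
E = 50 (E = 5*(7 + 3) = 5*10 = 50)
-38*(Q + E) = -38*(-58 + 50) = -38*(-8) = 304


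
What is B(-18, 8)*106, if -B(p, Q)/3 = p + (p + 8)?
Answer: 8904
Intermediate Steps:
B(p, Q) = -24 - 6*p (B(p, Q) = -3*(p + (p + 8)) = -3*(p + (8 + p)) = -3*(8 + 2*p) = -24 - 6*p)
B(-18, 8)*106 = (-24 - 6*(-18))*106 = (-24 + 108)*106 = 84*106 = 8904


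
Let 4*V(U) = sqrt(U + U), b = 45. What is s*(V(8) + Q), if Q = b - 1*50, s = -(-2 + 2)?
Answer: 0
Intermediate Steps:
V(U) = sqrt(2)*sqrt(U)/4 (V(U) = sqrt(U + U)/4 = sqrt(2*U)/4 = (sqrt(2)*sqrt(U))/4 = sqrt(2)*sqrt(U)/4)
s = 0 (s = -1*0 = 0)
Q = -5 (Q = 45 - 1*50 = 45 - 50 = -5)
s*(V(8) + Q) = 0*(sqrt(2)*sqrt(8)/4 - 5) = 0*(sqrt(2)*(2*sqrt(2))/4 - 5) = 0*(1 - 5) = 0*(-4) = 0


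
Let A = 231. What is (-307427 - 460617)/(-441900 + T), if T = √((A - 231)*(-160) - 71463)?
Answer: 113132881200/65091893821 + 768044*I*√71463/195275681463 ≈ 1.738 + 0.0010514*I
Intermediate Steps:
T = I*√71463 (T = √((231 - 231)*(-160) - 71463) = √(0*(-160) - 71463) = √(0 - 71463) = √(-71463) = I*√71463 ≈ 267.33*I)
(-307427 - 460617)/(-441900 + T) = (-307427 - 460617)/(-441900 + I*√71463) = -768044/(-441900 + I*√71463)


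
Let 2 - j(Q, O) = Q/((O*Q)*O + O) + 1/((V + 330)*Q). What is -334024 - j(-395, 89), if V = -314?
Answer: -3302418515441113/9886710960 ≈ -3.3403e+5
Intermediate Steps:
j(Q, O) = 2 - 1/(16*Q) - Q/(O + Q*O**2) (j(Q, O) = 2 - (Q/((O*Q)*O + O) + 1/((-314 + 330)*Q)) = 2 - (Q/(Q*O**2 + O) + 1/(16*Q)) = 2 - (Q/(O + Q*O**2) + 1/(16*Q)) = 2 - (1/(16*Q) + Q/(O + Q*O**2)) = 2 + (-1/(16*Q) - Q/(O + Q*O**2)) = 2 - 1/(16*Q) - Q/(O + Q*O**2))
-334024 - j(-395, 89) = -334024 - (-1*89 - 16*(-395)**2 - 1*(-395)*89**2 + 32*89*(-395) + 32*89**2*(-395)**2)/(16*89*(-395)*(1 + 89*(-395))) = -334024 - (-1)*(-89 - 16*156025 - 1*(-395)*7921 - 1124960 + 32*7921*156025)/(16*89*395*(1 - 35155)) = -334024 - (-1)*(-89 - 2496400 + 3128795 - 1124960 + 39547968800)/(16*89*395*(-35154)) = -334024 - (-1)*(-1)*39547476146/(16*89*395*35154) = -334024 - 1*19773738073/9886710960 = -334024 - 19773738073/9886710960 = -3302418515441113/9886710960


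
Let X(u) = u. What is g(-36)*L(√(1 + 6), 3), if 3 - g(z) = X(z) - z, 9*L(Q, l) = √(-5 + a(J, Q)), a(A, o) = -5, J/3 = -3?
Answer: I*√10/3 ≈ 1.0541*I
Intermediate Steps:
J = -9 (J = 3*(-3) = -9)
L(Q, l) = I*√10/9 (L(Q, l) = √(-5 - 5)/9 = √(-10)/9 = (I*√10)/9 = I*√10/9)
g(z) = 3 (g(z) = 3 - (z - z) = 3 - 1*0 = 3 + 0 = 3)
g(-36)*L(√(1 + 6), 3) = 3*(I*√10/9) = I*√10/3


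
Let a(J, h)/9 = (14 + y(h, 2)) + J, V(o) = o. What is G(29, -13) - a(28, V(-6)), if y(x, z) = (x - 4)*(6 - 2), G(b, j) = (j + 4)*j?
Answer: 99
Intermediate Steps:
G(b, j) = j*(4 + j) (G(b, j) = (4 + j)*j = j*(4 + j))
y(x, z) = -16 + 4*x (y(x, z) = (-4 + x)*4 = -16 + 4*x)
a(J, h) = -18 + 9*J + 36*h (a(J, h) = 9*((14 + (-16 + 4*h)) + J) = 9*((-2 + 4*h) + J) = 9*(-2 + J + 4*h) = -18 + 9*J + 36*h)
G(29, -13) - a(28, V(-6)) = -13*(4 - 13) - (-18 + 9*28 + 36*(-6)) = -13*(-9) - (-18 + 252 - 216) = 117 - 1*18 = 117 - 18 = 99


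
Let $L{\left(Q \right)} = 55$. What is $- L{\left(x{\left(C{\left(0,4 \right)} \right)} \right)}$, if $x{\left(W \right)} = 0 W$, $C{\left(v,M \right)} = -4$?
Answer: $-55$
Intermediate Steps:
$x{\left(W \right)} = 0$
$- L{\left(x{\left(C{\left(0,4 \right)} \right)} \right)} = \left(-1\right) 55 = -55$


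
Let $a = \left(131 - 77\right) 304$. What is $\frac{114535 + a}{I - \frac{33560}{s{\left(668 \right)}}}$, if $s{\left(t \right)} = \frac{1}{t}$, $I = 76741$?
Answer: $- \frac{130951}{22341339} \approx -0.0058614$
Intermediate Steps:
$a = 16416$ ($a = 54 \cdot 304 = 16416$)
$\frac{114535 + a}{I - \frac{33560}{s{\left(668 \right)}}} = \frac{114535 + 16416}{76741 - \frac{33560}{\frac{1}{668}}} = \frac{130951}{76741 - 33560 \frac{1}{\frac{1}{668}}} = \frac{130951}{76741 - 22418080} = \frac{130951}{-22341339} = 130951 \left(- \frac{1}{22341339}\right) = - \frac{130951}{22341339}$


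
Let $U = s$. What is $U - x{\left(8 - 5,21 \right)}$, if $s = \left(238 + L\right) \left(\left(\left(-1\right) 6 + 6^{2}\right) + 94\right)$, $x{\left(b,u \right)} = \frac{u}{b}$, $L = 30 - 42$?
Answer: $28017$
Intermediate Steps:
$L = -12$ ($L = 30 - 42 = -12$)
$s = 28024$ ($s = \left(238 - 12\right) \left(\left(\left(-1\right) 6 + 6^{2}\right) + 94\right) = 226 \left(\left(-6 + 36\right) + 94\right) = 226 \left(30 + 94\right) = 226 \cdot 124 = 28024$)
$U = 28024$
$U - x{\left(8 - 5,21 \right)} = 28024 - \frac{21}{8 - 5} = 28024 - \frac{21}{3} = 28024 - 21 \cdot \frac{1}{3} = 28024 - 7 = 28017$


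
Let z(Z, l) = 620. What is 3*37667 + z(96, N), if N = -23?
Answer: 113621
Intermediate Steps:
3*37667 + z(96, N) = 3*37667 + 620 = 113001 + 620 = 113621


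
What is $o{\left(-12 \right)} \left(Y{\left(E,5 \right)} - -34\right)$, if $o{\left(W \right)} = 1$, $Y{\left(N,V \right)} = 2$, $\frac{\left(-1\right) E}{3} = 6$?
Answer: $36$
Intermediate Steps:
$E = -18$ ($E = \left(-3\right) 6 = -18$)
$o{\left(-12 \right)} \left(Y{\left(E,5 \right)} - -34\right) = 1 \left(2 - -34\right) = 1 \left(2 + 34\right) = 1 \cdot 36 = 36$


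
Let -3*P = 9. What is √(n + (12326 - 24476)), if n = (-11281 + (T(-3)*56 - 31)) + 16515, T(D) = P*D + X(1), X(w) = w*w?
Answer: I*√6387 ≈ 79.919*I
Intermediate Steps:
X(w) = w²
P = -3 (P = -⅓*9 = -3)
T(D) = 1 - 3*D (T(D) = -3*D + 1² = -3*D + 1 = 1 - 3*D)
n = 5763 (n = (-11281 + ((1 - 3*(-3))*56 - 31)) + 16515 = (-11281 + ((1 + 9)*56 - 31)) + 16515 = (-11281 + (10*56 - 31)) + 16515 = (-11281 + (560 - 31)) + 16515 = (-11281 + 529) + 16515 = -10752 + 16515 = 5763)
√(n + (12326 - 24476)) = √(5763 + (12326 - 24476)) = √(5763 - 12150) = √(-6387) = I*√6387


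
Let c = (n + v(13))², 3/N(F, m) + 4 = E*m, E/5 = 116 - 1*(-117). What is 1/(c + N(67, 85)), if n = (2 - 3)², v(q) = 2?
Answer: 33007/297064 ≈ 0.11111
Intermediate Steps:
E = 1165 (E = 5*(116 - 1*(-117)) = 5*(116 + 117) = 5*233 = 1165)
n = 1 (n = (-1)² = 1)
N(F, m) = 3/(-4 + 1165*m)
c = 9 (c = (1 + 2)² = 3² = 9)
1/(c + N(67, 85)) = 1/(9 + 3/(-4 + 1165*85)) = 1/(9 + 3/(-4 + 99025)) = 1/(9 + 3/99021) = 1/(9 + 3*(1/99021)) = 1/(9 + 1/33007) = 1/(297064/33007) = 33007/297064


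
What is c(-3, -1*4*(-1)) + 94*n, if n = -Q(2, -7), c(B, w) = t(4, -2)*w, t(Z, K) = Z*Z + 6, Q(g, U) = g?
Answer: -100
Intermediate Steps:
t(Z, K) = 6 + Z² (t(Z, K) = Z² + 6 = 6 + Z²)
c(B, w) = 22*w (c(B, w) = (6 + 4²)*w = (6 + 16)*w = 22*w)
n = -2 (n = -1*2 = -2)
c(-3, -1*4*(-1)) + 94*n = 22*(-1*4*(-1)) + 94*(-2) = 22*(-4*(-1)) - 188 = 22*4 - 188 = 88 - 188 = -100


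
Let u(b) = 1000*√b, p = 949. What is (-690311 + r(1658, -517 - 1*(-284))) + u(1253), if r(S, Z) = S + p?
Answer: -687704 + 1000*√1253 ≈ -6.5231e+5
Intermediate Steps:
r(S, Z) = 949 + S (r(S, Z) = S + 949 = 949 + S)
(-690311 + r(1658, -517 - 1*(-284))) + u(1253) = (-690311 + (949 + 1658)) + 1000*√1253 = (-690311 + 2607) + 1000*√1253 = -687704 + 1000*√1253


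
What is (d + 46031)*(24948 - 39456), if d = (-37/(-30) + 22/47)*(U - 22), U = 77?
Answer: -31451242758/47 ≈ -6.6918e+8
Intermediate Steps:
d = 26389/282 (d = (-37/(-30) + 22/47)*(77 - 22) = (-37*(-1/30) + 22*(1/47))*55 = (37/30 + 22/47)*55 = (2399/1410)*55 = 26389/282 ≈ 93.578)
(d + 46031)*(24948 - 39456) = (26389/282 + 46031)*(24948 - 39456) = (13007131/282)*(-14508) = -31451242758/47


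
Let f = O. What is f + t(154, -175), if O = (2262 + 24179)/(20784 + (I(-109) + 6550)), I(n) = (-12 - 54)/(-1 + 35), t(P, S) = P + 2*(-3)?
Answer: 69216957/464645 ≈ 148.97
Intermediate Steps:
t(P, S) = -6 + P (t(P, S) = P - 6 = -6 + P)
I(n) = -33/17 (I(n) = -66/34 = -66*1/34 = -33/17)
O = 449497/464645 (O = (2262 + 24179)/(20784 + (-33/17 + 6550)) = 26441/(20784 + 111317/17) = 26441/(464645/17) = 26441*(17/464645) = 449497/464645 ≈ 0.96740)
f = 449497/464645 ≈ 0.96740
f + t(154, -175) = 449497/464645 + (-6 + 154) = 449497/464645 + 148 = 69216957/464645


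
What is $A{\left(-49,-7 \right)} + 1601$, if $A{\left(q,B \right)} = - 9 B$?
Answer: $1664$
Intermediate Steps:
$A{\left(-49,-7 \right)} + 1601 = \left(-9\right) \left(-7\right) + 1601 = 63 + 1601 = 1664$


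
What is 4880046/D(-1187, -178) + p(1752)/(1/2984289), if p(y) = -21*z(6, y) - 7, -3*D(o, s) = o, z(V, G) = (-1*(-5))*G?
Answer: -651675679687443/1187 ≈ -5.4901e+11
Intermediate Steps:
z(V, G) = 5*G
D(o, s) = -o/3
p(y) = -7 - 105*y (p(y) = -105*y - 7 = -7 - 105*y)
4880046/D(-1187, -178) + p(1752)/(1/2984289) = 4880046/((-⅓*(-1187))) + (-7 - 105*1752)/(1/2984289) = 4880046/(1187/3) + (-7 - 183960)/(1/2984289) = 4880046*(3/1187) - 183967*2984289 = 14640138/1187 - 549010694463 = -651675679687443/1187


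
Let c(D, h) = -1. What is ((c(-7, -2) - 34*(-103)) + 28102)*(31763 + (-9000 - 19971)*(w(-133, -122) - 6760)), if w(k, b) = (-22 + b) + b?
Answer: 6433802230427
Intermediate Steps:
w(k, b) = -22 + 2*b
((c(-7, -2) - 34*(-103)) + 28102)*(31763 + (-9000 - 19971)*(w(-133, -122) - 6760)) = ((-1 - 34*(-103)) + 28102)*(31763 + (-9000 - 19971)*((-22 + 2*(-122)) - 6760)) = ((-1 + 3502) + 28102)*(31763 - 28971*((-22 - 244) - 6760)) = (3501 + 28102)*(31763 - 28971*(-266 - 6760)) = 31603*(31763 - 28971*(-7026)) = 31603*(31763 + 203550246) = 31603*203582009 = 6433802230427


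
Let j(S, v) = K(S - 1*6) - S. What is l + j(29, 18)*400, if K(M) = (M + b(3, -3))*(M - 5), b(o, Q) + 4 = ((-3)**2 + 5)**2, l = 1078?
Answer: 1537478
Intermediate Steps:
b(o, Q) = 192 (b(o, Q) = -4 + ((-3)**2 + 5)**2 = -4 + (9 + 5)**2 = -4 + 14**2 = -4 + 196 = 192)
K(M) = (-5 + M)*(192 + M) (K(M) = (M + 192)*(M - 5) = (192 + M)*(-5 + M) = (-5 + M)*(192 + M))
j(S, v) = -2082 + (-6 + S)**2 + 186*S (j(S, v) = (-960 + (S - 1*6)**2 + 187*(S - 1*6)) - S = (-960 + (S - 6)**2 + 187*(S - 6)) - S = (-960 + (-6 + S)**2 + 187*(-6 + S)) - S = (-960 + (-6 + S)**2 + (-1122 + 187*S)) - S = (-2082 + (-6 + S)**2 + 187*S) - S = -2082 + (-6 + S)**2 + 186*S)
l + j(29, 18)*400 = 1078 + (-2046 + 29**2 + 174*29)*400 = 1078 + (-2046 + 841 + 5046)*400 = 1078 + 3841*400 = 1078 + 1536400 = 1537478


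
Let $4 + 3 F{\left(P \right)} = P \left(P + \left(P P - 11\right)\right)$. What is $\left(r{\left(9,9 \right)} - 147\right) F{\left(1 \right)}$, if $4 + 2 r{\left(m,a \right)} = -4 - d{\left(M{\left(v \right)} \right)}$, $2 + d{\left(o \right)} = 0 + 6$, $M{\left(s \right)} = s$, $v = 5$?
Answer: $663$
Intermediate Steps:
$d{\left(o \right)} = 4$ ($d{\left(o \right)} = -2 + \left(0 + 6\right) = -2 + 6 = 4$)
$r{\left(m,a \right)} = -6$ ($r{\left(m,a \right)} = -2 + \frac{-4 - 4}{2} = -2 + \frac{1}{2} \left(-8\right) = -2 - 4 = -6$)
$F{\left(P \right)} = - \frac{4}{3} + \frac{P \left(-11 + P + P^{2}\right)}{3}$ ($F{\left(P \right)} = - \frac{4}{3} + \frac{P \left(P + \left(P P - 11\right)\right)}{3} = - \frac{4}{3} + \frac{P \left(P + \left(P^{2} - 11\right)\right)}{3} = - \frac{4}{3} + \frac{P \left(P + \left(-11 + P^{2}\right)\right)}{3} = - \frac{4}{3} + \frac{P \left(-11 + P + P^{2}\right)}{3}$)
$\left(r{\left(9,9 \right)} - 147\right) F{\left(1 \right)} = \left(-6 - 147\right) \left(- \frac{4}{3} - \frac{11}{3} + \frac{1^{2}}{3} + \frac{1^{3}}{3}\right) = - 153 \left(- \frac{4}{3} - \frac{11}{3} + \frac{1}{3} \cdot 1 + \frac{1}{3} \cdot 1\right) = - 153 \left(- \frac{4}{3} - \frac{11}{3} + \frac{1}{3} + \frac{1}{3}\right) = \left(-153\right) \left(- \frac{13}{3}\right) = 663$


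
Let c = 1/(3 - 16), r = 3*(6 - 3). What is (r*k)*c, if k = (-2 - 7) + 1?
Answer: 72/13 ≈ 5.5385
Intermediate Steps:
k = -8 (k = -9 + 1 = -8)
r = 9 (r = 3*3 = 9)
c = -1/13 (c = 1/(-13) = -1/13 ≈ -0.076923)
(r*k)*c = (9*(-8))*(-1/13) = -72*(-1/13) = 72/13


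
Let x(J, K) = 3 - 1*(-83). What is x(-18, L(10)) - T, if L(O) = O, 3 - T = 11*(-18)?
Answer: -115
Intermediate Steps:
T = 201 (T = 3 - 11*(-18) = 3 - 1*(-198) = 3 + 198 = 201)
x(J, K) = 86 (x(J, K) = 3 + 83 = 86)
x(-18, L(10)) - T = 86 - 1*201 = 86 - 201 = -115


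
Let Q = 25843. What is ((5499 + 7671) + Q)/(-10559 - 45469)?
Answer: -39013/56028 ≈ -0.69631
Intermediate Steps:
((5499 + 7671) + Q)/(-10559 - 45469) = ((5499 + 7671) + 25843)/(-10559 - 45469) = (13170 + 25843)/(-56028) = 39013*(-1/56028) = -39013/56028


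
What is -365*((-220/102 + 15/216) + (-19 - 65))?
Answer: 38460415/1224 ≈ 31422.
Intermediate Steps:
-365*((-220/102 + 15/216) + (-19 - 65)) = -365*((-220*1/102 + 15*(1/216)) - 84) = -365*((-110/51 + 5/72) - 84) = -365*(-2555/1224 - 84) = -365*(-105371/1224) = 38460415/1224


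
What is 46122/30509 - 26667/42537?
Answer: 382769337/432587111 ≈ 0.88484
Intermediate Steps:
46122/30509 - 26667/42537 = 46122*(1/30509) - 26667*1/42537 = 46122/30509 - 8889/14179 = 382769337/432587111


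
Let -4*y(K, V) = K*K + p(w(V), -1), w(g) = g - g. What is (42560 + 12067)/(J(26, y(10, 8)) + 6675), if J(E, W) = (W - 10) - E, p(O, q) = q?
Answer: 72836/8819 ≈ 8.2590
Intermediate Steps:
w(g) = 0
y(K, V) = 1/4 - K**2/4 (y(K, V) = -(K*K - 1)/4 = -(K**2 - 1)/4 = -(-1 + K**2)/4 = 1/4 - K**2/4)
J(E, W) = -10 + W - E (J(E, W) = (-10 + W) - E = -10 + W - E)
(42560 + 12067)/(J(26, y(10, 8)) + 6675) = (42560 + 12067)/((-10 + (1/4 - 1/4*10**2) - 1*26) + 6675) = 54627/((-10 + (1/4 - 1/4*100) - 26) + 6675) = 54627/((-10 + (1/4 - 25) - 26) + 6675) = 54627/((-10 - 99/4 - 26) + 6675) = 54627/(-243/4 + 6675) = 54627/(26457/4) = 54627*(4/26457) = 72836/8819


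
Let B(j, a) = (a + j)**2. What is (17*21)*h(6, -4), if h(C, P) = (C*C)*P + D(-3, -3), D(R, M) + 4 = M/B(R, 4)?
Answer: -53907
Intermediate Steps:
D(R, M) = -4 + M/(4 + R)**2 (D(R, M) = -4 + M/((4 + R)**2) = -4 + M/(4 + R)**2)
h(C, P) = -7 + P*C**2 (h(C, P) = (C*C)*P + (-4 - 3/(4 - 3)**2) = C**2*P + (-4 - 3/1**2) = P*C**2 + (-4 - 3*1) = P*C**2 + (-4 - 3) = P*C**2 - 7 = -7 + P*C**2)
(17*21)*h(6, -4) = (17*21)*(-7 - 4*6**2) = 357*(-7 - 4*36) = 357*(-7 - 144) = 357*(-151) = -53907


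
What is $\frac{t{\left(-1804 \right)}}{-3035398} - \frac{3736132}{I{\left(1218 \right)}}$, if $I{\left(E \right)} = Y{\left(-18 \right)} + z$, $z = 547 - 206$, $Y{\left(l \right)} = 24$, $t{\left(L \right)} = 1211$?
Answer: $- \frac{11340648042551}{1107920270} \approx -10236.0$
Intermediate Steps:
$z = 341$ ($z = 547 - 206 = 341$)
$I{\left(E \right)} = 365$ ($I{\left(E \right)} = 24 + 341 = 365$)
$\frac{t{\left(-1804 \right)}}{-3035398} - \frac{3736132}{I{\left(1218 \right)}} = \frac{1211}{-3035398} - \frac{3736132}{365} = 1211 \left(- \frac{1}{3035398}\right) - \frac{3736132}{365} = - \frac{1211}{3035398} - \frac{3736132}{365} = - \frac{11340648042551}{1107920270}$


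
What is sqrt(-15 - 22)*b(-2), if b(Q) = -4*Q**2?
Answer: -16*I*sqrt(37) ≈ -97.324*I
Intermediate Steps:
sqrt(-15 - 22)*b(-2) = sqrt(-15 - 22)*(-4*(-2)**2) = sqrt(-37)*(-4*4) = (I*sqrt(37))*(-16) = -16*I*sqrt(37)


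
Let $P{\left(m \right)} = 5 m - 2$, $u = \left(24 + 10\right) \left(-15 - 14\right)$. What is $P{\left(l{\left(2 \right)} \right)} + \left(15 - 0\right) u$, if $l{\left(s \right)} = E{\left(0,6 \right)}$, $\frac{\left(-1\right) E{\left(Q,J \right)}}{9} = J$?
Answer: $-15062$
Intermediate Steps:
$E{\left(Q,J \right)} = - 9 J$
$u = -986$ ($u = 34 \left(-29\right) = -986$)
$l{\left(s \right)} = -54$ ($l{\left(s \right)} = \left(-9\right) 6 = -54$)
$P{\left(m \right)} = -2 + 5 m$
$P{\left(l{\left(2 \right)} \right)} + \left(15 - 0\right) u = \left(-2 + 5 \left(-54\right)\right) + \left(15 - 0\right) \left(-986\right) = \left(-2 - 270\right) + \left(15 + 0\right) \left(-986\right) = -272 + 15 \left(-986\right) = -272 - 14790 = -15062$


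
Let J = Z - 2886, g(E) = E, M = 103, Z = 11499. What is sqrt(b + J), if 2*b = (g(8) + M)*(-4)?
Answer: sqrt(8391) ≈ 91.602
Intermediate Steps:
b = -222 (b = ((8 + 103)*(-4))/2 = (111*(-4))/2 = (1/2)*(-444) = -222)
J = 8613 (J = 11499 - 2886 = 8613)
sqrt(b + J) = sqrt(-222 + 8613) = sqrt(8391)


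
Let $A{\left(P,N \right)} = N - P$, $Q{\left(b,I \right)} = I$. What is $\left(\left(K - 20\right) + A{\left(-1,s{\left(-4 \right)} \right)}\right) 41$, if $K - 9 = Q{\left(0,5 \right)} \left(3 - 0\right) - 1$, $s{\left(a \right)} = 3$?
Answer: $287$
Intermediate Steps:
$K = 23$ ($K = 9 - \left(1 - 5 \left(3 - 0\right)\right) = 9 - \left(1 - 5 \left(3 + 0\right)\right) = 9 + \left(5 \cdot 3 - 1\right) = 9 + \left(15 - 1\right) = 9 + 14 = 23$)
$\left(\left(K - 20\right) + A{\left(-1,s{\left(-4 \right)} \right)}\right) 41 = \left(\left(23 - 20\right) + \left(3 - -1\right)\right) 41 = \left(\left(23 - 20\right) + \left(3 + 1\right)\right) 41 = \left(3 + 4\right) 41 = 7 \cdot 41 = 287$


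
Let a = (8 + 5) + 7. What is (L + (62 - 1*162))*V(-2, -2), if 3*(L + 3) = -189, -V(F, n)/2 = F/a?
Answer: -166/5 ≈ -33.200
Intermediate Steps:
a = 20 (a = 13 + 7 = 20)
V(F, n) = -F/10 (V(F, n) = -2*F/20 = -F/10)
L = -66 (L = -3 + (1/3)*(-189) = -3 - 63 = -66)
(L + (62 - 1*162))*V(-2, -2) = (-66 + (62 - 1*162))*(-1/10*(-2)) = (-66 + (62 - 162))*(1/5) = (-66 - 100)*(1/5) = -166*1/5 = -166/5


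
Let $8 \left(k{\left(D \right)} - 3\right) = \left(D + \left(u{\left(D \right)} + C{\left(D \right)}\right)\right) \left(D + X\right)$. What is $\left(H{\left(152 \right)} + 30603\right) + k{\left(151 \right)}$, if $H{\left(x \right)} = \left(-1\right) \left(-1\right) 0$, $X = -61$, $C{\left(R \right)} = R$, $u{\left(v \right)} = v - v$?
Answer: $\frac{68007}{2} \approx 34004.0$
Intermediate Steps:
$u{\left(v \right)} = 0$
$H{\left(x \right)} = 0$ ($H{\left(x \right)} = 1 \cdot 0 = 0$)
$k{\left(D \right)} = 3 + \frac{D \left(-61 + D\right)}{4}$ ($k{\left(D \right)} = 3 + \frac{\left(D + \left(0 + D\right)\right) \left(D - 61\right)}{8} = 3 + \frac{\left(D + D\right) \left(-61 + D\right)}{8} = 3 + \frac{2 D \left(-61 + D\right)}{8} = 3 + \frac{D \left(-61 + D\right)}{4}$)
$\left(H{\left(152 \right)} + 30603\right) + k{\left(151 \right)} = \left(0 + 30603\right) + \left(3 - \frac{9211}{4} + \frac{151^{2}}{4}\right) = 30603 + \left(3 - \frac{9211}{4} + \frac{1}{4} \cdot 22801\right) = 30603 + \left(3 - \frac{9211}{4} + \frac{22801}{4}\right) = 30603 + \frac{6801}{2} = \frac{68007}{2}$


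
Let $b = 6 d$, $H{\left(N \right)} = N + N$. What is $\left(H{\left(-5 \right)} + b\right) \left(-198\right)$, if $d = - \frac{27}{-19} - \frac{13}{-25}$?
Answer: $- \frac{154836}{475} \approx -325.97$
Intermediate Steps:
$H{\left(N \right)} = 2 N$
$d = \frac{922}{475}$ ($d = \left(-27\right) \left(- \frac{1}{19}\right) - - \frac{13}{25} = \frac{27}{19} + \frac{13}{25} = \frac{922}{475} \approx 1.9411$)
$b = \frac{5532}{475}$ ($b = 6 \cdot \frac{922}{475} = \frac{5532}{475} \approx 11.646$)
$\left(H{\left(-5 \right)} + b\right) \left(-198\right) = \left(2 \left(-5\right) + \frac{5532}{475}\right) \left(-198\right) = \left(-10 + \frac{5532}{475}\right) \left(-198\right) = \frac{782}{475} \left(-198\right) = - \frac{154836}{475}$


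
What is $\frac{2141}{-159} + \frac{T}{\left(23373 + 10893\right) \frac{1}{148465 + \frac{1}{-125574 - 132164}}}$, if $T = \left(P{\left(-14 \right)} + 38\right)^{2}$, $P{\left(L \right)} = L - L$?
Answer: $\frac{730549912200358}{117019366581} \approx 6243.0$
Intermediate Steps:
$P{\left(L \right)} = 0$
$T = 1444$ ($T = \left(0 + 38\right)^{2} = 38^{2} = 1444$)
$\frac{2141}{-159} + \frac{T}{\left(23373 + 10893\right) \frac{1}{148465 + \frac{1}{-125574 - 132164}}} = \frac{2141}{-159} + \frac{1444}{\left(23373 + 10893\right) \frac{1}{148465 + \frac{1}{-125574 - 132164}}} = 2141 \left(- \frac{1}{159}\right) + \frac{1444}{34266 \frac{1}{148465 + \frac{1}{-257738}}} = - \frac{2141}{159} + \frac{1444}{34266 \frac{1}{148465 - \frac{1}{257738}}} = - \frac{2141}{159} + \frac{1444}{34266 \frac{1}{\frac{38265072169}{257738}}} = - \frac{2141}{159} + \frac{1444}{34266 \cdot \frac{257738}{38265072169}} = - \frac{2141}{159} + \frac{1444}{\frac{8831650308}{38265072169}} = - \frac{2141}{159} + 1444 \cdot \frac{38265072169}{8831650308} = - \frac{2141}{159} + \frac{13813691053009}{2207912577} = \frac{730549912200358}{117019366581}$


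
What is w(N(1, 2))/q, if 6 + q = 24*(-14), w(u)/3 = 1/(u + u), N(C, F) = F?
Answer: -1/456 ≈ -0.0021930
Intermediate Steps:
w(u) = 3/(2*u) (w(u) = 3/(u + u) = 3/((2*u)) = 3*(1/(2*u)) = 3/(2*u))
q = -342 (q = -6 + 24*(-14) = -6 - 336 = -342)
w(N(1, 2))/q = ((3/2)/2)/(-342) = ((3/2)*(½))*(-1/342) = (¾)*(-1/342) = -1/456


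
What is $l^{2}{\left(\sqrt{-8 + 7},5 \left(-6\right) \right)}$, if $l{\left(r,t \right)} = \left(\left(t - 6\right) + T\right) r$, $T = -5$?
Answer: $-1681$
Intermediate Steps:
$l{\left(r,t \right)} = r \left(-11 + t\right)$ ($l{\left(r,t \right)} = \left(\left(t - 6\right) - 5\right) r = \left(\left(-6 + t\right) - 5\right) r = \left(-11 + t\right) r = r \left(-11 + t\right)$)
$l^{2}{\left(\sqrt{-8 + 7},5 \left(-6\right) \right)} = \left(\sqrt{-8 + 7} \left(-11 + 5 \left(-6\right)\right)\right)^{2} = \left(\sqrt{-1} \left(-11 - 30\right)\right)^{2} = \left(i \left(-41\right)\right)^{2} = \left(- 41 i\right)^{2} = -1681$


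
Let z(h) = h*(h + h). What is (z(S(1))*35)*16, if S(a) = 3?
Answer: 10080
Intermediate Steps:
z(h) = 2*h² (z(h) = h*(2*h) = 2*h²)
(z(S(1))*35)*16 = ((2*3²)*35)*16 = ((2*9)*35)*16 = (18*35)*16 = 630*16 = 10080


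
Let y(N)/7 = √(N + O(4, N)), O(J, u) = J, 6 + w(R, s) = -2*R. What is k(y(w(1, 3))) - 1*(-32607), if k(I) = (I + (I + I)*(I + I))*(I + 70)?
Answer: -22469 - 9996*I ≈ -22469.0 - 9996.0*I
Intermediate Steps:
w(R, s) = -6 - 2*R
y(N) = 7*√(4 + N) (y(N) = 7*√(N + 4) = 7*√(4 + N))
k(I) = (70 + I)*(I + 4*I²) (k(I) = (I + (2*I)*(2*I))*(70 + I) = (I + 4*I²)*(70 + I) = (70 + I)*(I + 4*I²))
k(y(w(1, 3))) - 1*(-32607) = (7*√(4 + (-6 - 2*1)))*(70 + 4*(7*√(4 + (-6 - 2*1)))² + 281*(7*√(4 + (-6 - 2*1)))) - 1*(-32607) = (7*√(4 + (-6 - 2)))*(70 + 4*(7*√(4 + (-6 - 2)))² + 281*(7*√(4 + (-6 - 2)))) + 32607 = (7*√(4 - 8))*(70 + 4*(7*√(4 - 8))² + 281*(7*√(4 - 8))) + 32607 = (7*√(-4))*(70 + 4*(7*√(-4))² + 281*(7*√(-4))) + 32607 = (7*(2*I))*(70 + 4*(7*(2*I))² + 281*(7*(2*I))) + 32607 = (14*I)*(70 + 4*(14*I)² + 281*(14*I)) + 32607 = (14*I)*(70 + 4*(-196) + 3934*I) + 32607 = (14*I)*(70 - 784 + 3934*I) + 32607 = (14*I)*(-714 + 3934*I) + 32607 = 14*I*(-714 + 3934*I) + 32607 = 32607 + 14*I*(-714 + 3934*I)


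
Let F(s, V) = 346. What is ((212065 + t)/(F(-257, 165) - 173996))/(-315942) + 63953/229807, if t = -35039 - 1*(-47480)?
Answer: 1754363013910121/6303988443319050 ≈ 0.27829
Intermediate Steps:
t = 12441 (t = -35039 + 47480 = 12441)
((212065 + t)/(F(-257, 165) - 173996))/(-315942) + 63953/229807 = ((212065 + 12441)/(346 - 173996))/(-315942) + 63953/229807 = (224506/(-173650))*(-1/315942) + 63953*(1/229807) = (224506*(-1/173650))*(-1/315942) + 63953/229807 = -112253/86825*(-1/315942) + 63953/229807 = 112253/27431664150 + 63953/229807 = 1754363013910121/6303988443319050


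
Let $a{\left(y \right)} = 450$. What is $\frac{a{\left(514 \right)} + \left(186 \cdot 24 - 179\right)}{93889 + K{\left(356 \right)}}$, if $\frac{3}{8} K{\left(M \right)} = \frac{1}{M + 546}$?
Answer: $\frac{6406455}{127031821} \approx 0.050432$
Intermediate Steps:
$K{\left(M \right)} = \frac{8}{3 \left(546 + M\right)}$ ($K{\left(M \right)} = \frac{8}{3 \left(M + 546\right)} = \frac{8}{3 \left(546 + M\right)}$)
$\frac{a{\left(514 \right)} + \left(186 \cdot 24 - 179\right)}{93889 + K{\left(356 \right)}} = \frac{450 + \left(186 \cdot 24 - 179\right)}{93889 + \frac{8}{3 \left(546 + 356\right)}} = \frac{450 + \left(4464 - 179\right)}{93889 + \frac{8}{3 \cdot 902}} = \frac{450 + 4285}{93889 + \frac{8}{3} \cdot \frac{1}{902}} = \frac{4735}{93889 + \frac{4}{1353}} = \frac{4735}{\frac{127031821}{1353}} = 4735 \cdot \frac{1353}{127031821} = \frac{6406455}{127031821}$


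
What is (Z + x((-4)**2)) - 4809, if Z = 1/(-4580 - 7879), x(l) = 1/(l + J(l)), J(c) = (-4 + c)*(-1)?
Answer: -239648869/49836 ≈ -4808.8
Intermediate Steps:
J(c) = 4 - c
x(l) = 1/4 (x(l) = 1/(l + (4 - l)) = 1/4)
Z = -1/12459 (Z = 1/(-12459) = -1/12459 ≈ -8.0263e-5)
(Z + x((-4)**2)) - 4809 = (-1/12459 + 1/4) - 4809 = 12455/49836 - 4809 = -239648869/49836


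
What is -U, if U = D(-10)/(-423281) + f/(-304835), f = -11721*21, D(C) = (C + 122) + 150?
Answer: -104106941851/129030863635 ≈ -0.80684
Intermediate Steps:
D(C) = 272 + C (D(C) = (122 + C) + 150 = 272 + C)
f = -246141
U = 104106941851/129030863635 (U = (272 - 10)/(-423281) - 246141/(-304835) = 262*(-1/423281) - 246141*(-1/304835) = -262/423281 + 246141/304835 = 104106941851/129030863635 ≈ 0.80684)
-U = -1*104106941851/129030863635 = -104106941851/129030863635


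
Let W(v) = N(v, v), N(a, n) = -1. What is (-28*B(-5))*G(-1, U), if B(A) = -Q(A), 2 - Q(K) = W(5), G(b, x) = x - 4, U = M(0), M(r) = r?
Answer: -336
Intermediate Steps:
W(v) = -1
U = 0
G(b, x) = -4 + x
Q(K) = 3 (Q(K) = 2 - 1*(-1) = 2 + 1 = 3)
B(A) = -3 (B(A) = -1*3 = -3)
(-28*B(-5))*G(-1, U) = (-28*(-3))*(-4 + 0) = 84*(-4) = -336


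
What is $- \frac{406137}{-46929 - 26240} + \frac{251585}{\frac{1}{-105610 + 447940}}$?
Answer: $\frac{6301686933781587}{73169} \approx 8.6125 \cdot 10^{10}$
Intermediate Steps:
$- \frac{406137}{-46929 - 26240} + \frac{251585}{\frac{1}{-105610 + 447940}} = - \frac{406137}{-73169} + \frac{251585}{\frac{1}{342330}} = \left(-406137\right) \left(- \frac{1}{73169}\right) + 251585 \frac{1}{\frac{1}{342330}} = \frac{406137}{73169} + 251585 \cdot 342330 = \frac{406137}{73169} + 86125093050 = \frac{6301686933781587}{73169}$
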